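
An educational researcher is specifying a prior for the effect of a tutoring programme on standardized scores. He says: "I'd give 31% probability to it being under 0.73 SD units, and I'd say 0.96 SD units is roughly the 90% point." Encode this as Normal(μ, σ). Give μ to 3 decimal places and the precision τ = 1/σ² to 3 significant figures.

The p-quantile of Normal(μ,σ) is μ + z_p·σ, with z_{0.31} = -0.4959 and z_{0.9} = 1.282.
Eliminate σ: μ = (z₂·x₁ − z₁·x₂)/(z₂ − z₁) = (1.282·0.73 − (-0.4959)·0.96)/1.777 = 0.794.
Then σ = (x₂ − x₁)/(z₂ − z₁) = (0.96 − 0.73)/1.777 = 0.129.
Precision τ = 1/σ² = 1/0.1294² = 59.7.

μ = 0.794, τ = 59.7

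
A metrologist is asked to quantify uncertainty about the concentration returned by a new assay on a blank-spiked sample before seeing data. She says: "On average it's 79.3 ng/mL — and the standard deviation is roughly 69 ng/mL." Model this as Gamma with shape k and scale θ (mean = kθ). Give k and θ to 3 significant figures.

k ≈ 1.32, θ ≈ 60

For Gamma(k, scale θ): mean = kθ, variance = kθ², so CV = 1/√k.
CV = SD/mean = 69/79.3 = 0.8701, hence k = 1/CV² = 1.32.
Then θ = mean/k = 79.3/1.32 = 60.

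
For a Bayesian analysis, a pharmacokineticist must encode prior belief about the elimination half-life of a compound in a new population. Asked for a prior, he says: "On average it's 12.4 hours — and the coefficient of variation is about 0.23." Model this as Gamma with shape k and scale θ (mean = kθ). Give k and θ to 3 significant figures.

For Gamma(k, scale θ): mean = kθ, variance = kθ², so CV = 1/√k.
CV = 0.23, hence k = 1/CV² = 18.9.
Then θ = mean/k = 12.4/18.9 = 0.656.

k ≈ 18.9, θ ≈ 0.656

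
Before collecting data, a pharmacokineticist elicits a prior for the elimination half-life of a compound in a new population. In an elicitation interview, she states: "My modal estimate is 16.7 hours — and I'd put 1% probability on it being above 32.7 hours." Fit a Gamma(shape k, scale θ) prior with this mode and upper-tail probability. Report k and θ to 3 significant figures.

Gamma(k,θ) with k>1 has mode (k−1)θ, so θ = 16.7/(k−1).
Need P(X < 32.7) = 0.99 with θ tied to k this way. Start at k = 2, θ = 16.7: P(X<32.7) ≈ 0.583.
Too low — raise k to concentrate. Iterating converges to k ≈ 11.9.
Then θ = 16.7/(11.9−1) ≈ 1.53.

k ≈ 11.9, θ ≈ 1.53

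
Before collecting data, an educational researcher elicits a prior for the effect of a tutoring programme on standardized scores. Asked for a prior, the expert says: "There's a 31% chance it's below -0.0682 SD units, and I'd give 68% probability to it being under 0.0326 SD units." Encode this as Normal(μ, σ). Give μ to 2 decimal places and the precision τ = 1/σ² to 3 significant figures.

μ = -0.02, τ = 91.4

The p-quantile of Normal(μ,σ) is μ + z_p·σ, with z_{0.31} = -0.4959 and z_{0.68} = 0.4677.
Eliminate σ: μ = (z₂·x₁ − z₁·x₂)/(z₂ − z₁) = (0.4677·-0.0682 − (-0.4959)·0.0326)/0.9635 = -0.02.
Then σ = (x₂ − x₁)/(z₂ − z₁) = (0.0326 − -0.0682)/0.9635 = 0.10.
Precision τ = 1/σ² = 1/0.1046² = 91.4.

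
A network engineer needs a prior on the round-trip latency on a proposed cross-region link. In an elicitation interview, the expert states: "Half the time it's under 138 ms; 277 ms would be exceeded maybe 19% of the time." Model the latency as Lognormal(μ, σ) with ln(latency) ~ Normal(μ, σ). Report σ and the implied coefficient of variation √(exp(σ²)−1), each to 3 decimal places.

σ ≈ 0.794, CV ≈ 0.937

If T ~ Lognormal(μ,σ) then ln T ~ Normal(μ,σ), so the p-quantile of ln T is μ + z_p·σ.
ln(138) = 4.927 and ln(277) = 5.624; z_{0.5} = 0, z_{0.81} = 0.8779.
σ = (5.624 − 4.927)/(0.8779 − (0)) = 0.794.
μ = 4.927 − (0)·0.794 = 4.927.
CV = √(exp(σ²)−1) = √(exp(0.6299)−1) = 0.937.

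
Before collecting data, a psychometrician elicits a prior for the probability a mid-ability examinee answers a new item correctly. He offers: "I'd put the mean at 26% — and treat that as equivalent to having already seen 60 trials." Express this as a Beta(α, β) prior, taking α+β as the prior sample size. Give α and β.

α = 15.6, β = 44.4

Under the effective-sample-size interpretation, Beta(α, β) has prior mean α/(α+β) and prior sample size α+β.
So α+β = 60 and α/(α+β) = 0.26, giving α = 0.26·60 = 15.6 and β = 60 − 15.6 = 44.4.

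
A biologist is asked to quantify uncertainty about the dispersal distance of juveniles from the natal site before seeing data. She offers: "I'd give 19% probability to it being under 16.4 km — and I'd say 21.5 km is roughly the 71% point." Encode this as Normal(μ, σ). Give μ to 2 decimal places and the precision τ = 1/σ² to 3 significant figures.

μ = 19.53, τ = 0.0788

The p-quantile of Normal(μ,σ) is μ + z_p·σ, with z_{0.19} = -0.8779 and z_{0.71} = 0.5534.
Eliminate σ: μ = (z₂·x₁ − z₁·x₂)/(z₂ − z₁) = (0.5534·16.4 − (-0.8779)·21.5)/1.431 = 19.53.
Then σ = (x₂ − x₁)/(z₂ − z₁) = (21.5 − 16.4)/1.431 = 3.56.
Precision τ = 1/σ² = 1/3.563² = 0.0788.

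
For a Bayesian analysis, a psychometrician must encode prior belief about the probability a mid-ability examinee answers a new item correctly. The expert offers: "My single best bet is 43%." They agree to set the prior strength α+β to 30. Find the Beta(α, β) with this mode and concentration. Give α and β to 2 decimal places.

For α,β > 1 the Beta mode is (α−1)/(α+β−2). With α+β = 30, the mode is (α−1)/28.
Set (α−1)/28 = 0.43 → α = 1 + 0.43·28 = 13.04.
β = 30 − α = 16.96.

α = 13.04, β = 16.96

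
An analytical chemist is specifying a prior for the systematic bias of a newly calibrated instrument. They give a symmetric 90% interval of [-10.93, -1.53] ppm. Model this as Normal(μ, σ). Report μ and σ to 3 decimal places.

A symmetric 90% interval runs μ ± z·σ with z = 1.645.
Half-width = 4.7, so σ = 4.7/1.645 = 2.857.
μ is the interval midpoint, -6.230.

μ = -6.230, σ = 2.857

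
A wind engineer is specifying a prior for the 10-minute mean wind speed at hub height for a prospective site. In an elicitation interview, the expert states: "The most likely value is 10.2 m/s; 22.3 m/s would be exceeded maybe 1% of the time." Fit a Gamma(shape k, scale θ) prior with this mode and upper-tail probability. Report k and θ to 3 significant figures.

k ≈ 8.89, θ ≈ 1.29

Gamma(k,θ) with k>1 has mode (k−1)θ, so θ = 10.2/(k−1).
Need P(X < 22.3) = 0.99 with θ tied to k this way. Start at k = 2, θ = 10.2: P(X<22.3) ≈ 0.642.
Too low — raise k to concentrate. Iterating converges to k ≈ 8.89.
Then θ = 10.2/(8.89−1) ≈ 1.29.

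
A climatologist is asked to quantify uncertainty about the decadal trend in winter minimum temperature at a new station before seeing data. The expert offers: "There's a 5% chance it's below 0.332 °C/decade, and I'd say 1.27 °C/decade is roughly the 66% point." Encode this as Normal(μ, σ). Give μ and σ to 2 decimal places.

The p-quantile of Normal(μ,σ) is μ + z_p·σ, with z_{0.05} = -1.645 and z_{0.66} = 0.4125.
Eliminate σ: μ = (z₂·x₁ − z₁·x₂)/(z₂ − z₁) = (0.4125·0.332 − (-1.645)·1.27)/2.057 = 1.08.
Then σ = (x₂ − x₁)/(z₂ − z₁) = (1.27 − 0.332)/2.057 = 0.46.

μ = 1.08, σ = 0.46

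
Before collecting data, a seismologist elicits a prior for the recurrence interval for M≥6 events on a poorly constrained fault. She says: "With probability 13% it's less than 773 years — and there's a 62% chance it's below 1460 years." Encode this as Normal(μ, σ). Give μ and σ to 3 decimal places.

μ = 1313.433, σ = 479.792

The p-quantile of Normal(μ,σ) is μ + z_p·σ, with z_{0.13} = -1.126 and z_{0.62} = 0.3055.
Eliminate σ: μ = (z₂·x₁ − z₁·x₂)/(z₂ − z₁) = (0.3055·773 − (-1.126)·1460)/1.432 = 1313.433.
Then σ = (x₂ − x₁)/(z₂ − z₁) = (1460 − 773)/1.432 = 479.792.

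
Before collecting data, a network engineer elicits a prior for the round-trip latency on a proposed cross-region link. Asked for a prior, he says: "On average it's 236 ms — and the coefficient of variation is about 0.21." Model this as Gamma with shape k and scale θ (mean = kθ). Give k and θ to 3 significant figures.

For Gamma(k, scale θ): mean = kθ, variance = kθ², so CV = 1/√k.
CV = 0.21, hence k = 1/CV² = 22.7.
Then θ = mean/k = 236/22.7 = 10.4.

k ≈ 22.7, θ ≈ 10.4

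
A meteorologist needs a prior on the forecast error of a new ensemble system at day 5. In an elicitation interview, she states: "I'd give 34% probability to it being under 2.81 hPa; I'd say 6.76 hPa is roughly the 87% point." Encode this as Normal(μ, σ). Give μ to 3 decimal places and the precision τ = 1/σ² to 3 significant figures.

μ = 3.869, τ = 0.152

For Normal(μ,σ), the p-quantile is μ + z_p·σ. Here z_{0.34} = -0.4125, z_{0.87} = 1.126.
So 2.81 = μ − 0.4125σ and 6.76 = μ + 1.126σ.
Subtracting: σ = (6.76 − 2.81)/(1.126 − (-0.4125)) = 2.567.
Then μ = 2.81 − (-0.4125)·2.567 = 3.869.
Precision τ = 1/σ² = 1/2.567² = 0.152.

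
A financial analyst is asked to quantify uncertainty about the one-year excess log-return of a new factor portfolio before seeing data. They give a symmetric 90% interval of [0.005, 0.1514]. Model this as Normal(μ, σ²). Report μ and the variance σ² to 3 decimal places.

A symmetric 90% interval runs μ ± z·σ with z = 1.645.
Half-width = 0.0732, so σ = 0.0732/1.645 = 0.0445 and σ² = 0.002.
μ is the interval midpoint, 0.078.

μ = 0.078, σ² = 0.002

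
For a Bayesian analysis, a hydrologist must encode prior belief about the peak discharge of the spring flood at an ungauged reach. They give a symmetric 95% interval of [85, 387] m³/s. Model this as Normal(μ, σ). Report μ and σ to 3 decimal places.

A symmetric 95% interval runs μ ± z·σ with z = 1.96.
Half-width = 151, so σ = 151/1.96 = 77.042.
μ is the interval midpoint, 236.000.

μ = 236.000, σ = 77.042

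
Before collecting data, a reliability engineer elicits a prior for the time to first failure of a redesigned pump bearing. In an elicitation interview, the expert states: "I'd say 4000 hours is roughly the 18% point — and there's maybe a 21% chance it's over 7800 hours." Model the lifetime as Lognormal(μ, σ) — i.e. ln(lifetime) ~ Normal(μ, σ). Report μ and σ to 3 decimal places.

μ ≈ 8.649, σ ≈ 0.388

If T ~ Lognormal(μ,σ) then ln T ~ Normal(μ,σ), so the p-quantile of ln T is μ + z_p·σ.
ln(4000) = 8.294 and ln(7800) = 8.962; z_{0.18} = -0.9154, z_{0.79} = 0.8064.
σ = (8.962 − 8.294)/(0.8064 − (-0.9154)) = 0.388.
μ = 8.294 − (-0.9154)·0.388 = 8.649.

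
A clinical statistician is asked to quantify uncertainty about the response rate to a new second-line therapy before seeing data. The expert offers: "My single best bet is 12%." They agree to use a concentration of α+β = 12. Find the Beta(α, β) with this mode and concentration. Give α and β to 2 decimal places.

α = 2.20, β = 9.80

For α,β > 1 the Beta mode is (α−1)/(α+β−2). With α+β = 12, the mode is (α−1)/10.
Set (α−1)/10 = 0.12 → α = 1 + 0.12·10 = 2.20.
β = 12 − α = 9.80.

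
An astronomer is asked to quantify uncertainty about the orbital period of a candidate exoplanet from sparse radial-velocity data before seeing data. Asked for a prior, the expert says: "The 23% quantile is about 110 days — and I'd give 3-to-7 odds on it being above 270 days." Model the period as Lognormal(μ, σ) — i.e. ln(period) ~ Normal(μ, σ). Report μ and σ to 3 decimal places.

μ ≈ 5.226, σ ≈ 0.711

If T ~ Lognormal(μ,σ) then ln T ~ Normal(μ,σ), so the p-quantile of ln T is μ + z_p·σ.
ln(110) = 4.7 and ln(270) = 5.598; z_{0.23} = -0.7388, z_{0.7} = 0.5244.
σ = (5.598 − 4.7)/(0.5244 − (-0.7388)) = 0.711.
μ = 4.7 − (-0.7388)·0.711 = 5.226.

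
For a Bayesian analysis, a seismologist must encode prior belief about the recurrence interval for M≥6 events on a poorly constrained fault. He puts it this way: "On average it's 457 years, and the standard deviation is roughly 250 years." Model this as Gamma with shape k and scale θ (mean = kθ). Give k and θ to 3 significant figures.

k ≈ 3.34, θ ≈ 137

For Gamma(k, scale θ): mean = kθ, variance = kθ², so CV = 1/√k.
CV = SD/mean = 250/457 = 0.547, hence k = 1/CV² = 3.34.
Then θ = mean/k = 457/3.34 = 137.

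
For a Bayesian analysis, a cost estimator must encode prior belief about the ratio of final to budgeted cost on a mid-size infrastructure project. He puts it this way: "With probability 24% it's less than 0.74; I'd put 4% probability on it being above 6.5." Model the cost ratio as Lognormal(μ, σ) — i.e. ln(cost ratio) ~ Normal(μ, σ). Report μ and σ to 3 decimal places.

If T ~ Lognormal(μ,σ) then ln T ~ Normal(μ,σ), so the p-quantile of ln T is μ + z_p·σ.
ln(0.74) = -0.3011 and ln(6.5) = 1.872; z_{0.24} = -0.7063, z_{0.96} = 1.751.
σ = (1.872 − -0.3011)/(1.751 − (-0.7063)) = 0.884.
μ = -0.3011 − (-0.7063)·0.884 = 0.324.

μ ≈ 0.324, σ ≈ 0.884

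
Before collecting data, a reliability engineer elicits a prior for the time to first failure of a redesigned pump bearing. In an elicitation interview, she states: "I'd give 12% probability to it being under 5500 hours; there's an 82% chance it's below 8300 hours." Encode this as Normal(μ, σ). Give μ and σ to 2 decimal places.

The p-quantile of Normal(μ,σ) is μ + z_p·σ, with z_{0.12} = -1.175 and z_{0.82} = 0.9154.
Eliminate σ: μ = (z₂·x₁ − z₁·x₂)/(z₂ − z₁) = (0.9154·5500 − (-1.175)·8300)/2.09 = 7073.88.
Then σ = (x₂ − x₁)/(z₂ − z₁) = (8300 − 5500)/2.09 = 1339.49.

μ = 7073.88, σ = 1339.49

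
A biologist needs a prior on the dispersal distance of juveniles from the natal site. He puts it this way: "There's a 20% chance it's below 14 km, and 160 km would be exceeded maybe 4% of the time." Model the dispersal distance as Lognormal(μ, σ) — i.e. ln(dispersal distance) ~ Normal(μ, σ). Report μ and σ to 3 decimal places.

If T ~ Lognormal(μ,σ) then ln T ~ Normal(μ,σ), so the p-quantile of ln T is μ + z_p·σ.
ln(14) = 2.639 and ln(160) = 5.075; z_{0.2} = -0.8416, z_{0.96} = 1.751.
σ = (5.075 − 2.639)/(1.751 − (-0.8416)) = 0.940.
μ = 2.639 − (-0.8416)·0.940 = 3.430.

μ ≈ 3.430, σ ≈ 0.940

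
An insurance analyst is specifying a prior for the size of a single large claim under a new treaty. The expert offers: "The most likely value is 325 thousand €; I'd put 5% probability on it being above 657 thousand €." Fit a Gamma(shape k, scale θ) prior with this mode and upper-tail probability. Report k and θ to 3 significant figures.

k ≈ 6.59, θ ≈ 58.1

Gamma(k,θ) with k>1 has mode (k−1)θ, so θ = 325/(k−1).
Need P(X < 657) = 0.95 with θ tied to k this way. Start at k = 2, θ = 325: P(X<657) ≈ 0.600.
Too low — raise k to concentrate. Iterating converges to k ≈ 6.59.
Then θ = 325/(6.59−1) ≈ 58.1.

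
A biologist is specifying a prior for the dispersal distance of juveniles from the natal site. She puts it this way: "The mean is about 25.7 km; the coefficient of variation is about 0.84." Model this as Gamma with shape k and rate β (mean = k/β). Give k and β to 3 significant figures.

For Gamma(k, rate β): mean = k/β, variance = k/β², so CV = 1/√k.
CV = 0.84, hence k = 1/CV² = 1.42.
Then β = k/mean = 1.42/25.7 = 0.0551.

k ≈ 1.42, β ≈ 0.0551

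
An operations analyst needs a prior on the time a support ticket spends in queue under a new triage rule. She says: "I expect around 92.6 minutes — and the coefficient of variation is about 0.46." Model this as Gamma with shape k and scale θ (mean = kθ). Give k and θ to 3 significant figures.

For Gamma(k, scale θ): mean = kθ, variance = kθ², so CV = 1/√k.
CV = 0.46, hence k = 1/CV² = 4.73.
Then θ = mean/k = 92.6/4.73 = 19.6.

k ≈ 4.73, θ ≈ 19.6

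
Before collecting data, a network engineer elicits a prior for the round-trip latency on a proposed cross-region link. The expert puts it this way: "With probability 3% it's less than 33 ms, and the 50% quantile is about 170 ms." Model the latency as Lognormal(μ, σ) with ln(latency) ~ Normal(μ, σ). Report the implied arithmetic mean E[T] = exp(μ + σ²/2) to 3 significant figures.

E[T] ≈ 249 ms

If T ~ Lognormal(μ,σ) then ln T ~ Normal(μ,σ), so the p-quantile of ln T is μ + z_p·σ.
ln(33) = 3.497 and ln(170) = 5.136; z_{0.03} = -1.881, z_{0.5} = 0.
σ = (5.136 − 3.497)/(0 − (-1.881)) = 0.872.
μ = 3.497 − (-1.881)·0.872 = 5.136.
E[T] = exp(μ + σ²/2) = exp(5.136 + 0.3798) = 249 ms.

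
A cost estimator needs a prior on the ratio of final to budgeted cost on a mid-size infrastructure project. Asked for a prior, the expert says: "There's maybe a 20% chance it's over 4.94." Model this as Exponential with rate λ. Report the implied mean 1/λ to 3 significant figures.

mean ≈ 3.07

P(T > 4.94) = e^(−λ·4.94) = 0.2, so λ = −ln(0.2)/4.94 = 0.326.
Mean = 1/λ = 3.07.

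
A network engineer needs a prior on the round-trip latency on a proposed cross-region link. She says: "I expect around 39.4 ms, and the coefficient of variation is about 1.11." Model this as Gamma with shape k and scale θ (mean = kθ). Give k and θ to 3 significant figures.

k ≈ 0.812, θ ≈ 48.5

For Gamma(k, scale θ): mean = kθ, variance = kθ², so CV = 1/√k.
CV = 1.11, hence k = 1/CV² = 0.812.
Then θ = mean/k = 39.4/0.812 = 48.5.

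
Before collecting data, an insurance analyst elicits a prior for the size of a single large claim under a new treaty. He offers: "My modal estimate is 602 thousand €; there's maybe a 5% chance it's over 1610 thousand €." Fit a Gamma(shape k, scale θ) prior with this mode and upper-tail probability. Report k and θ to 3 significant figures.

k ≈ 3.78, θ ≈ 216

Gamma(k,θ) with k>1 has mode (k−1)θ, so θ = 602/(k−1).
Need P(X < 1610) = 0.95 with θ tied to k this way. Start at k = 2, θ = 602: P(X<1610) ≈ 0.747.
Too low — raise k to concentrate. Iterating converges to k ≈ 3.78.
Then θ = 602/(3.78−1) ≈ 216.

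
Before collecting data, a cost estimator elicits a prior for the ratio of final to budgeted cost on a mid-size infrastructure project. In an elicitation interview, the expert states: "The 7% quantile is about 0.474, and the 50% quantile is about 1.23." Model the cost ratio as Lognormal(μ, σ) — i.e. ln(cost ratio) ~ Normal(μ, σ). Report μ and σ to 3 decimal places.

If T ~ Lognormal(μ,σ) then ln T ~ Normal(μ,σ), so the p-quantile of ln T is μ + z_p·σ.
ln(0.474) = -0.7465 and ln(1.23) = 0.207; z_{0.07} = -1.476, z_{0.5} = 0.
σ = (0.207 − -0.7465)/(0 − (-1.476)) = 0.646.
μ = -0.7465 − (-1.476)·0.646 = 0.207.

μ ≈ 0.207, σ ≈ 0.646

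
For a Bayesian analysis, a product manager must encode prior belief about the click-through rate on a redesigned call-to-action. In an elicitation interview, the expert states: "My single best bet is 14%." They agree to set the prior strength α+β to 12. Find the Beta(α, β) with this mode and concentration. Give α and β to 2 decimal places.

For α,β > 1 the Beta mode is (α−1)/(α+β−2). With α+β = 12, the mode is (α−1)/10.
Set (α−1)/10 = 0.14 → α = 1 + 0.14·10 = 2.40.
β = 12 − α = 9.60.

α = 2.40, β = 9.60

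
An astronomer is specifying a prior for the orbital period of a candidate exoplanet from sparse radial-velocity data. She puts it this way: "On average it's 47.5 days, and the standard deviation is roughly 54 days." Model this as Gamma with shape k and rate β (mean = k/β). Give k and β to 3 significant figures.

For Gamma(k, rate β): mean = k/β, variance = k/β², so CV = 1/√k.
CV = SD/mean = 54/47.5 = 1.137, hence k = 1/CV² = 0.774.
Then β = k/mean = 0.774/47.5 = 0.0163.

k ≈ 0.774, β ≈ 0.0163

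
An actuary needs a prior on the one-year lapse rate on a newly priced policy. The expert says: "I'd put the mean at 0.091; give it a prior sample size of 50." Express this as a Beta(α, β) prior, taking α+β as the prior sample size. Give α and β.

α = 4.55, β = 45.45

Under the effective-sample-size interpretation, Beta(α, β) has prior mean α/(α+β) and prior sample size α+β.
So α+β = 50 and α/(α+β) = 0.091, giving α = 0.091·50 = 4.55 and β = 50 − 4.55 = 45.45.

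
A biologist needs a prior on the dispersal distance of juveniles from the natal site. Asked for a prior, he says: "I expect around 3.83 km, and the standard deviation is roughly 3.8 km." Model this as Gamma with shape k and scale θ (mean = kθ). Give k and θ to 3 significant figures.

For Gamma(k, scale θ): mean = kθ, variance = kθ², so CV = 1/√k.
CV = SD/mean = 3.8/3.83 = 0.9922, hence k = 1/CV² = 1.02.
Then θ = mean/k = 3.83/1.02 = 3.77.

k ≈ 1.02, θ ≈ 3.77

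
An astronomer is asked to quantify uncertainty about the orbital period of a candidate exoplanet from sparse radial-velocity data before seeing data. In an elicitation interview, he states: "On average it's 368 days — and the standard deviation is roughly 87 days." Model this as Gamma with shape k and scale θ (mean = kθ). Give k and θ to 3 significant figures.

k ≈ 17.9, θ ≈ 20.6

For Gamma(k, scale θ): mean = kθ, variance = kθ², so CV = 1/√k.
CV = SD/mean = 87/368 = 0.2364, hence k = 1/CV² = 17.9.
Then θ = mean/k = 368/17.9 = 20.6.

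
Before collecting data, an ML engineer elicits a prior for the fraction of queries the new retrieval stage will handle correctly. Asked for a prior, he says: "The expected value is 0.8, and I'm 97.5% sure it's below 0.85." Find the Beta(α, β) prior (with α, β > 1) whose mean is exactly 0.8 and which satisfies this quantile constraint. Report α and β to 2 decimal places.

α ≈ 176.43, β ≈ 44.11

With mean 0.8 fixed, write α = 0.8s, β = 0.2s where s = α+β.
Need P(θ < 0.85) = 0.975 under Beta(0.8s, 0.2s). Normal approximation: (q−m)/√(m(1−m)/s) ≈ z_{0.975} = 1.96, so s ≈ 0.8·0.2·(1.96)²/(0.85−0.8)² = 245.9.
At s = 245.9: P(θ<0.85) ≈ 0.981. Adjusting to match 0.975 gives s ≈ 220.53.
So α = 0.8·220.53 ≈ 176.43, β = 0.2·220.53 ≈ 44.11.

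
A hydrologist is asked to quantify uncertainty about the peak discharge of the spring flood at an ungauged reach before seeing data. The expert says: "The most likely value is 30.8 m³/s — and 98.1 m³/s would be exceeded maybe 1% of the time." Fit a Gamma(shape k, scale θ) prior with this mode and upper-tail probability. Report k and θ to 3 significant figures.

Gamma(k,θ) with k>1 has mode (k−1)θ, so θ = 30.8/(k−1).
Need P(X < 98.1) = 0.99 with θ tied to k this way. Start at k = 2, θ = 30.8: P(X<98.1) ≈ 0.827.
Too low — raise k to concentrate. Iterating converges to k ≈ 4.31.
Then θ = 30.8/(4.31−1) ≈ 9.32.

k ≈ 4.31, θ ≈ 9.32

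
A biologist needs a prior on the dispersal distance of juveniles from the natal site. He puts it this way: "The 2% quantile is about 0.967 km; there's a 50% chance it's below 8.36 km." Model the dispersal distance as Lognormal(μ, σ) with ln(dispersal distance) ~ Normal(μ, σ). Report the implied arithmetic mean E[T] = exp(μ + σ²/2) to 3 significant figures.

If T ~ Lognormal(μ,σ) then ln T ~ Normal(μ,σ), so the p-quantile of ln T is μ + z_p·σ.
ln(0.967) = -0.03356 and ln(8.36) = 2.123; z_{0.02} = -2.054, z_{0.5} = 0.
σ = (2.123 − -0.03356)/(0 − (-2.054)) = 1.050.
μ = -0.03356 − (-2.054)·1.050 = 2.123.
E[T] = exp(μ + σ²/2) = exp(2.123 + 0.5515) = 14.5 km.

E[T] ≈ 14.5 km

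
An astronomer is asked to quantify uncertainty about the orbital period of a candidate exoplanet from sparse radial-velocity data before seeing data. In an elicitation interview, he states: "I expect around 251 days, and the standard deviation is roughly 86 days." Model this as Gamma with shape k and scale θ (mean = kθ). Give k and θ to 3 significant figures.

For Gamma(k, scale θ): mean = kθ, variance = kθ², so CV = 1/√k.
CV = SD/mean = 86/251 = 0.3426, hence k = 1/CV² = 8.52.
Then θ = mean/k = 251/8.52 = 29.5.

k ≈ 8.52, θ ≈ 29.5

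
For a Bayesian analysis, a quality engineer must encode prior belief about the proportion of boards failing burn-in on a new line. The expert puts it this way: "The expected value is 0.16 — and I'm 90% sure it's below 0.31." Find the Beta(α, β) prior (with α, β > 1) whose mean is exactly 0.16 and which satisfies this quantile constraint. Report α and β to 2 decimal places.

With mean 0.16 fixed, write α = 0.16s, β = 0.84s where s = α+β.
Need P(θ < 0.31) = 0.9 under Beta(0.16s, 0.84s). Normal approximation: (q−m)/√(m(1−m)/s) ≈ z_{0.9} = 1.28, so s ≈ 0.16·0.84·(1.28)²/(0.31−0.16)² = 9.8.
At s = 9.8: P(θ<0.31) ≈ 0.893. Adjusting to match 0.9 gives s ≈ 10.65.
So α = 0.16·10.65 ≈ 1.70, β = 0.84·10.65 ≈ 8.94.

α ≈ 1.70, β ≈ 8.94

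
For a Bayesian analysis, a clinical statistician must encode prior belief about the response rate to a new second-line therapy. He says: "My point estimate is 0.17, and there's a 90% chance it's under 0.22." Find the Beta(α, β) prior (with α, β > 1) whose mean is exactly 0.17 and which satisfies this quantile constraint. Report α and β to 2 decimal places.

With mean 0.17 fixed, write α = 0.17s, β = 0.83s where s = α+β.
Need P(θ < 0.22) = 0.9 under Beta(0.17s, 0.83s). Normal approximation: (q−m)/√(m(1−m)/s) ≈ z_{0.9} = 1.28, so s ≈ 0.17·0.83·(1.28)²/(0.22−0.17)² = 92.7.
At s = 92.7: P(θ<0.22) ≈ 0.895. Adjusting to match 0.9 gives s ≈ 97.16.
So α = 0.17·97.16 ≈ 16.52, β = 0.83·97.16 ≈ 80.64.

α ≈ 16.52, β ≈ 80.64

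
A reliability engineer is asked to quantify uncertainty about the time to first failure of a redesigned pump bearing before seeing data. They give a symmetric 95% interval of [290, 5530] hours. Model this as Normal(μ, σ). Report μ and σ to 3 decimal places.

μ = 2910.000, σ = 1336.759

A symmetric 95% interval runs μ ± z·σ with z = 1.96.
Half-width = 2620, so σ = 2620/1.96 = 1336.759.
μ is the interval midpoint, 2910.000.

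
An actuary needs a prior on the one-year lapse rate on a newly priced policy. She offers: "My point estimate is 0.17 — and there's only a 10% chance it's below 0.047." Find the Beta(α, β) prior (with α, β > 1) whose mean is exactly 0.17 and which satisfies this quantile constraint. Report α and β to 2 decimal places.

With mean 0.17 fixed, write α = 0.17s, β = 0.83s where s = α+β.
Need P(θ < 0.047) = 0.1 under Beta(0.17s, 0.83s). Normal approximation: (q−m)/√(m(1−m)/s) ≈ z_{0.1} = -1.28, so s ≈ 0.17·0.83·(-1.28)²/(0.047−0.17)² = 15.3.
At s = 15.3: P(θ<0.047) ≈ 0.055. Adjusting to match 0.1 gives s ≈ 10.86.
So α = 0.17·10.86 ≈ 1.85, β = 0.83·10.86 ≈ 9.01.

α ≈ 1.85, β ≈ 9.01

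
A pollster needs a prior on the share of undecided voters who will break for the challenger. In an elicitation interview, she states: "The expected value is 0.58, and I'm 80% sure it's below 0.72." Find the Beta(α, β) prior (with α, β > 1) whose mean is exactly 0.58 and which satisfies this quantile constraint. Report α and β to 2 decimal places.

α ≈ 5.26, β ≈ 3.81

With mean 0.58 fixed, write α = 0.58s, β = 0.42s where s = α+β.
Need P(θ < 0.72) = 0.8 under Beta(0.58s, 0.42s). Normal approximation: (q−m)/√(m(1−m)/s) ≈ z_{0.8} = 0.842, so s ≈ 0.58·0.42·(0.842)²/(0.72−0.58)² = 8.8.
At s = 8.8: P(θ<0.72) ≈ 0.796. Adjusting to match 0.8 gives s ≈ 9.07.
So α = 0.58·9.07 ≈ 5.26, β = 0.42·9.07 ≈ 3.81.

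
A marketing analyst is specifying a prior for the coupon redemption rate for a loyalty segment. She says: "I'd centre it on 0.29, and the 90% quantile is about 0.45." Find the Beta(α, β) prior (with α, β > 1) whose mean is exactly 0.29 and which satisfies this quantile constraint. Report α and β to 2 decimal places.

With mean 0.29 fixed, write α = 0.29s, β = 0.71s where s = α+β.
Need P(θ < 0.45) = 0.9 under Beta(0.29s, 0.71s). Normal approximation: (q−m)/√(m(1−m)/s) ≈ z_{0.9} = 1.28, so s ≈ 0.29·0.71·(1.28)²/(0.45−0.29)² = 13.2.
At s = 13.2: P(θ<0.45) ≈ 0.895. Adjusting to match 0.9 gives s ≈ 13.85.
So α = 0.29·13.85 ≈ 4.02, β = 0.71·13.85 ≈ 9.84.

α ≈ 4.02, β ≈ 9.84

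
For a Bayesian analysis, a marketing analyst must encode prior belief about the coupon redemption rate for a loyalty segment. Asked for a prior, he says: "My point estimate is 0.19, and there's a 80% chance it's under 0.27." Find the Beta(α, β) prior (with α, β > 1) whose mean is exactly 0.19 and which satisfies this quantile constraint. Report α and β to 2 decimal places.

With mean 0.19 fixed, write α = 0.19s, β = 0.81s where s = α+β.
Need P(θ < 0.27) = 0.8 under Beta(0.19s, 0.81s). Normal approximation: (q−m)/√(m(1−m)/s) ≈ z_{0.8} = 0.842, so s ≈ 0.19·0.81·(0.842)²/(0.27−0.19)² = 17.0.
At s = 17.0: P(θ<0.27) ≈ 0.812. Adjusting to match 0.8 gives s ≈ 14.77.
So α = 0.19·14.77 ≈ 2.81, β = 0.81·14.77 ≈ 11.96.

α ≈ 2.81, β ≈ 11.96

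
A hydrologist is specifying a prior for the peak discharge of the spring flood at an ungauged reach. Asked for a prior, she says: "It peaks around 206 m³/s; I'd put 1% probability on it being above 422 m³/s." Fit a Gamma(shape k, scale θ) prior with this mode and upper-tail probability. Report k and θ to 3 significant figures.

k ≈ 10.5, θ ≈ 21.7

Gamma(k,θ) with k>1 has mode (k−1)θ, so θ = 206/(k−1).
Need P(X < 422) = 0.99 with θ tied to k this way. Start at k = 2, θ = 206: P(X<422) ≈ 0.607.
Too low — raise k to concentrate. Iterating converges to k ≈ 10.5.
Then θ = 206/(10.5−1) ≈ 21.7.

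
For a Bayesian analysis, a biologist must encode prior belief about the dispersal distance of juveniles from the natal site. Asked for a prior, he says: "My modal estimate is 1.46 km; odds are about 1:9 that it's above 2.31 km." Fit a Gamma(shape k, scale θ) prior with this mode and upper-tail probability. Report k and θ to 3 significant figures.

k ≈ 9.91, θ ≈ 0.164

Gamma(k,θ) with k>1 has mode (k−1)θ, so θ = 1.46/(k−1).
Need P(X < 2.31) = 0.9 with θ tied to k this way. Start at k = 2, θ = 1.46: P(X<2.31) ≈ 0.469.
Too low — raise k to concentrate. Iterating converges to k ≈ 9.91.
Then θ = 1.46/(9.91−1) ≈ 0.164.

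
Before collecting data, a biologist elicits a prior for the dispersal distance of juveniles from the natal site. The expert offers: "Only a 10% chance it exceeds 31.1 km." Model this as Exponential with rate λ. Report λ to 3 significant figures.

P(T > 31.1) = e^(−λ·31.1) = 0.1, so λ = −ln(0.1)/31.1 = 0.074.

λ ≈ 0.074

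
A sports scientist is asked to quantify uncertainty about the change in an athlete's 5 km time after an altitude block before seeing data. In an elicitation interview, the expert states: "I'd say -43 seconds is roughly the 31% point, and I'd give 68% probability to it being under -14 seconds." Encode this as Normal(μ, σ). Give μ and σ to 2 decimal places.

For Normal(μ,σ), the p-quantile is μ + z_p·σ. Here z_{0.31} = -0.4959, z_{0.68} = 0.4677.
So -43 = μ − 0.4959σ and -14 = μ + 0.4677σ.
Subtracting: σ = (-14 − -43)/(0.4677 − (-0.4959)) = 30.10.
Then μ = -43 − (-0.4959)·30.10 = -28.08.

μ = -28.08, σ = 30.10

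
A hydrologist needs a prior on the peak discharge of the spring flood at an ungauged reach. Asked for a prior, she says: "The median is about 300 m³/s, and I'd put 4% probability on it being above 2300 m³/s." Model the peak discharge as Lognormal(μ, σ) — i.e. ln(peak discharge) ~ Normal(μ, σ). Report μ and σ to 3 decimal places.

If T ~ Lognormal(μ,σ) then ln T ~ Normal(μ,σ), so the p-quantile of ln T is μ + z_p·σ.
ln(300) = 5.704 and ln(2300) = 7.741; z_{0.5} = 0, z_{0.96} = 1.751.
σ = (7.741 − 5.704)/(1.751 − (0)) = 1.163.
μ = 5.704 − (0)·1.163 = 5.704.

μ ≈ 5.704, σ ≈ 1.163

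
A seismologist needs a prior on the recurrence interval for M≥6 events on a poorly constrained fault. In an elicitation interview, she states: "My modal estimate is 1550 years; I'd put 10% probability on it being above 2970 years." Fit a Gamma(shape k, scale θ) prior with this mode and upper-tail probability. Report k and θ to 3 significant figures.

k ≈ 5.52, θ ≈ 343

Gamma(k,θ) with k>1 has mode (k−1)θ, so θ = 1550/(k−1).
Need P(X < 2970) = 0.9 with θ tied to k this way. Start at k = 2, θ = 1550: P(X<2970) ≈ 0.571.
Too low — raise k to concentrate. Iterating converges to k ≈ 5.52.
Then θ = 1550/(5.52−1) ≈ 343.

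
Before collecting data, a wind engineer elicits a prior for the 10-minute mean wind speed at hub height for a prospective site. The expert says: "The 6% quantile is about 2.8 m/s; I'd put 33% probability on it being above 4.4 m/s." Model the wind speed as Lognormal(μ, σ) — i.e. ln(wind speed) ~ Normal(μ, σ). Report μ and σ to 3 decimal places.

If T ~ Lognormal(μ,σ) then ln T ~ Normal(μ,σ), so the p-quantile of ln T is μ + z_p·σ.
ln(2.8) = 1.03 and ln(4.4) = 1.482; z_{0.06} = -1.555, z_{0.67} = 0.4399.
σ = (1.482 − 1.03)/(0.4399 − (-1.555)) = 0.227.
μ = 1.03 − (-1.555)·0.227 = 1.382.

μ ≈ 1.382, σ ≈ 0.227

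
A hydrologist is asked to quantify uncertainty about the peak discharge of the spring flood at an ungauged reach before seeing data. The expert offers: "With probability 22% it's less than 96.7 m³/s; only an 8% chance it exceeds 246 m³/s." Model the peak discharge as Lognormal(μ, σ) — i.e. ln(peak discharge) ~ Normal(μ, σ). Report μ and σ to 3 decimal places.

If T ~ Lognormal(μ,σ) then ln T ~ Normal(μ,σ), so the p-quantile of ln T is μ + z_p·σ.
ln(96.7) = 4.572 and ln(246) = 5.505; z_{0.22} = -0.7722, z_{0.92} = 1.405.
σ = (5.505 − 4.572)/(1.405 − (-0.7722)) = 0.429.
μ = 4.572 − (-0.7722)·0.429 = 4.903.

μ ≈ 4.903, σ ≈ 0.429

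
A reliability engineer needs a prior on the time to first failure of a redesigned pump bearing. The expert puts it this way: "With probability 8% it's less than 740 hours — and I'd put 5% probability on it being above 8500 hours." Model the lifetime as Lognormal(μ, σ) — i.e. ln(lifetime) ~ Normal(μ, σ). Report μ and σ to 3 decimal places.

If T ~ Lognormal(μ,σ) then ln T ~ Normal(μ,σ), so the p-quantile of ln T is μ + z_p·σ.
ln(740) = 6.607 and ln(8500) = 9.048; z_{0.08} = -1.405, z_{0.95} = 1.645.
σ = (9.048 − 6.607)/(1.645 − (-1.405)) = 0.800.
μ = 6.607 − (-1.405)·0.800 = 7.731.

μ ≈ 7.731, σ ≈ 0.800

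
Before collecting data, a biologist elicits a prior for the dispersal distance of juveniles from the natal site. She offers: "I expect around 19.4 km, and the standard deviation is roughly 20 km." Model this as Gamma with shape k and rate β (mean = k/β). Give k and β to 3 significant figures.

For Gamma(k, rate β): mean = k/β, variance = k/β², so CV = 1/√k.
CV = SD/mean = 20/19.4 = 1.031, hence k = 1/CV² = 0.941.
Then β = k/mean = 0.941/19.4 = 0.0485.

k ≈ 0.941, β ≈ 0.0485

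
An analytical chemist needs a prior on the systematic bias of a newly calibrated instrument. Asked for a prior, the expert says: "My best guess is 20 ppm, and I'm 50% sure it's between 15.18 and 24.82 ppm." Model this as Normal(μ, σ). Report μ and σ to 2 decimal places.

A symmetric 50% interval runs μ ± z·σ with z = 0.6745.
Half-width = 4.82, so σ = 4.82/0.6745 = 7.15.
μ is the stated best guess, 20.00.

μ = 20.00, σ = 7.15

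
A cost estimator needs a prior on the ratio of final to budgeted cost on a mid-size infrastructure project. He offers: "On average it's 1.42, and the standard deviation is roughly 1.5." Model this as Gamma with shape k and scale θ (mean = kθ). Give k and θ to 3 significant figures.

k ≈ 0.896, θ ≈ 1.58

For Gamma(k, scale θ): mean = kθ, variance = kθ², so CV = 1/√k.
CV = SD/mean = 1.5/1.42 = 1.056, hence k = 1/CV² = 0.896.
Then θ = mean/k = 1.42/0.896 = 1.58.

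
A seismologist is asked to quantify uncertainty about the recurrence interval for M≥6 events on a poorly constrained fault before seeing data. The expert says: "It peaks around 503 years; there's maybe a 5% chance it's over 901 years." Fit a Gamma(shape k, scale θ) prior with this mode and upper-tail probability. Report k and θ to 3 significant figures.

k ≈ 9.2, θ ≈ 61.3

Gamma(k,θ) with k>1 has mode (k−1)θ, so θ = 503/(k−1).
Need P(X < 901) = 0.95 with θ tied to k this way. Start at k = 2, θ = 503: P(X<901) ≈ 0.535.
Too low — raise k to concentrate. Iterating converges to k ≈ 9.2.
Then θ = 503/(9.2−1) ≈ 61.3.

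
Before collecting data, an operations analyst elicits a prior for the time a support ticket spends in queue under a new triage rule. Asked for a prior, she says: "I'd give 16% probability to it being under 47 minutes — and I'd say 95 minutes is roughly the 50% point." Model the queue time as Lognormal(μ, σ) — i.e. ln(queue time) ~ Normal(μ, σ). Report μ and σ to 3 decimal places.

μ ≈ 4.554, σ ≈ 0.708

If T ~ Lognormal(μ,σ) then ln T ~ Normal(μ,σ), so the p-quantile of ln T is μ + z_p·σ.
ln(47) = 3.85 and ln(95) = 4.554; z_{0.16} = -0.9945, z_{0.5} = 0.
σ = (4.554 − 3.85)/(0 − (-0.9945)) = 0.708.
μ = 3.85 − (-0.9945)·0.708 = 4.554.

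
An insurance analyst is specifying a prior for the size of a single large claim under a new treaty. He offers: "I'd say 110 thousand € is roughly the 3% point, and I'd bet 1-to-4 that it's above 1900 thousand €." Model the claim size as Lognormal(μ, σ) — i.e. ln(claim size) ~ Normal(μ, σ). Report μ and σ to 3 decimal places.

If T ~ Lognormal(μ,σ) then ln T ~ Normal(μ,σ), so the p-quantile of ln T is μ + z_p·σ.
ln(110) = 4.7 and ln(1900) = 7.55; z_{0.03} = -1.881, z_{0.8} = 0.8416.
σ = (7.55 − 4.7)/(0.8416 − (-1.881)) = 1.047.
μ = 4.7 − (-1.881)·1.047 = 6.669.

μ ≈ 6.669, σ ≈ 1.047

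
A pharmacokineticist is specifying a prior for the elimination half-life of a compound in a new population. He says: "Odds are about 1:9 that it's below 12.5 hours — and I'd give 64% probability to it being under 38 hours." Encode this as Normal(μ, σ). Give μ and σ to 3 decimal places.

μ = 32.426, σ = 15.549

The p-quantile of Normal(μ,σ) is μ + z_p·σ, with z_{0.1} = -1.282 and z_{0.64} = 0.3585.
Eliminate σ: μ = (z₂·x₁ − z₁·x₂)/(z₂ − z₁) = (0.3585·12.5 − (-1.282)·38)/1.64 = 32.426.
Then σ = (x₂ − x₁)/(z₂ − z₁) = (38 − 12.5)/1.64 = 15.549.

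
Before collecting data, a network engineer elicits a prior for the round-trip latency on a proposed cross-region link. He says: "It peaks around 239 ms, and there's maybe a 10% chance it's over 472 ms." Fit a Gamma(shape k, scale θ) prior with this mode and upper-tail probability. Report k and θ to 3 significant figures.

Gamma(k,θ) with k>1 has mode (k−1)θ, so θ = 239/(k−1).
Need P(X < 472) = 0.9 with θ tied to k this way. Start at k = 2, θ = 239: P(X<472) ≈ 0.587.
Too low — raise k to concentrate. Iterating converges to k ≈ 5.14.
Then θ = 239/(5.14−1) ≈ 57.8.

k ≈ 5.14, θ ≈ 57.8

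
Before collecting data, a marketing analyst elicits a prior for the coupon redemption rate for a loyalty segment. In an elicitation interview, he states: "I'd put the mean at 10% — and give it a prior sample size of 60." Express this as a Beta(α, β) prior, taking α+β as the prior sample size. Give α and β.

Under the effective-sample-size interpretation, Beta(α, β) has prior mean α/(α+β) and prior sample size α+β.
So α+β = 60 and α/(α+β) = 0.1, giving α = 0.1·60 = 6 and β = 60 − 6 = 54.

α = 6, β = 54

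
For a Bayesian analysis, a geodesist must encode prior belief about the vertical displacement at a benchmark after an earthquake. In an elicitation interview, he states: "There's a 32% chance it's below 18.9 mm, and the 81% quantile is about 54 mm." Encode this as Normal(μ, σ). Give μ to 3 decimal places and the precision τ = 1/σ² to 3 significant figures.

μ = 31.100, τ = 0.00147

The p-quantile of Normal(μ,σ) is μ + z_p·σ, with z_{0.32} = -0.4677 and z_{0.81} = 0.8779.
Eliminate σ: μ = (z₂·x₁ − z₁·x₂)/(z₂ − z₁) = (0.8779·18.9 − (-0.4677)·54)/1.346 = 31.100.
Then σ = (x₂ − x₁)/(z₂ − z₁) = (54 − 18.9)/1.346 = 26.085.
Precision τ = 1/σ² = 1/26.09² = 0.00147.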